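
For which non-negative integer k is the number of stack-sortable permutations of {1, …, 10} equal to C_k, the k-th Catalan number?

Stack-sortable permutations are exactly the 231-avoiding ones, counted by C_n; here n = 10.

10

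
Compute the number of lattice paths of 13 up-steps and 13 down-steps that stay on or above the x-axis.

A Dyck path with 13 up-steps and 13 down-steps has semilength 13, so there are C_13 of them.
C_13 = C_12 · 2(2·12+1)/(12+2) = 208012 · 50/14 = 742900.

742900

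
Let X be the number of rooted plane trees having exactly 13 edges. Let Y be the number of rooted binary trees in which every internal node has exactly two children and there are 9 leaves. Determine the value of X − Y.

741470

Rooted ordered trees with n edges are counted by C_n; here n = 13. So X = C_13 = 742900.
A full binary tree with L leaves has L−1 internal nodes and is counted by C_{L−1}; L = 9 gives C_8. So Y = C_8 = 1430.
X − Y = 742900 − 1430 = 741470.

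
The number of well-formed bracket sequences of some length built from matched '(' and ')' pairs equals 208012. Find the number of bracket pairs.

12

Balanced strings of n bracket-pairs are counted by C_n; 208012 = C_12.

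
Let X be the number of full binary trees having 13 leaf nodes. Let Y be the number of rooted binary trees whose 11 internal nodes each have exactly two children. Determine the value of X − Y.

Full binary trees with 13 leaves have 13−1 = 12 internal nodes, so there are C_12 of them. So X = C_12 = 208012.
Full binary trees with n internal nodes are counted by C_n; here n = 11. So Y = C_11 = 58786.
X − Y = 208012 − 58786 = 149226.

149226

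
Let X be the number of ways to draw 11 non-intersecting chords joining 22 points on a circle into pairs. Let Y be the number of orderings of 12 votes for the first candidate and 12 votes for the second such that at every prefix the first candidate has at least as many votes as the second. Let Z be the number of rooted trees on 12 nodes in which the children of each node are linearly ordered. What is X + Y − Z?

Non-crossing perfect matchings of 2n points on a circle are counted by C_n; with 22 points, n = 11. So X = C_11 = 58786.
Reading a vote for the leader as '(' and for the other as ')' turns such a sequence into a balanced string of 12 pairs, so the count is C_12. So Y = C_12 = 208012.
Rooted ordered (plane) trees on m nodes have m−1 edges and are counted by C_{m−1}; m = 12 gives C_11. So Z = C_11 = 58786.
X + Y − Z = 58786 + 208012 − 58786 = 208012.

208012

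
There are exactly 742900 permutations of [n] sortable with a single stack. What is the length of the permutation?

13

Stack-sortable permutations of [n] are counted by C_n, and C_13 = 742900.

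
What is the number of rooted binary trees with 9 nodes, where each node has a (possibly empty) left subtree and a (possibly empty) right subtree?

4862

Binary trees (left/right distinguished) on n nodes are counted by C_n; here n = 9.
C_9 = C_8 · 2(2·8+1)/(8+2) = 1430 · 34/10 = 4862.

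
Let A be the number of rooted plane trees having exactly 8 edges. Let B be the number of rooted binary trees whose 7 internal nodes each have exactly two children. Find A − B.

1001

Rooted ordered trees with n edges are counted by C_n; here n = 8. So A = C_8 = 1430.
The number of full binary trees on 7 internal nodes is the Catalan number C_7. So B = C_7 = 429.
A − B = 1430 − 429 = 1001.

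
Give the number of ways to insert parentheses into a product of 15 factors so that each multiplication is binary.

2674440

Parenthesizations of m factors correspond to full binary trees with m leaves, counted by C_{m−1}; m = 15 gives C_14.
C_14 = C(28,14)/15 = 40116600/15 = 2674440.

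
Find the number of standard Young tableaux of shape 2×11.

58786

Standard Young tableaux of shape 2×n are counted by C_n; here n = 11.
C_11 = C(22,11)/12 = 705432/12 = 58786.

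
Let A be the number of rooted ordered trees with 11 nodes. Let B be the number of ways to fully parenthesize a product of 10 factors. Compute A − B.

11934

Rooted ordered (plane) trees on m nodes have m−1 edges and are counted by C_{m−1}; m = 11 gives C_10. So A = C_10 = 16796.
Ways to associate a product of 10 factors correspond to binary trees on 10 leaves, so the count is C_9. So B = C_9 = 4862.
A − B = 16796 − 4862 = 11934.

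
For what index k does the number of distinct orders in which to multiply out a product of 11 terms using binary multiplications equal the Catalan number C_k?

10

Ways to associate a product of 11 factors correspond to binary trees on 11 leaves, so the count is C_10.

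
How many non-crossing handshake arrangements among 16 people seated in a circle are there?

1430

Non-crossing handshake pairings of 2n people are counted by C_n; 16 people gives n = 8.
C_8 = C(16,8)/9 = 12870/9 = 1430.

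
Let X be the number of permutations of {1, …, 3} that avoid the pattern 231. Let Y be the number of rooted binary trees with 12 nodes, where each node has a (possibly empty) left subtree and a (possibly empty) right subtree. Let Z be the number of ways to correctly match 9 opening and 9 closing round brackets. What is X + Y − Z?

Permutations of [n] avoiding any single length-3 pattern are counted by C_n; here n = 3. So X = C_3 = 5.
Binary trees (left/right distinguished) on n nodes are counted by C_n; here n = 12. So Y = C_12 = 208012.
A balanced arrangement of 9 bracket pairs is a Dyck word of semilength 9, so the count is C_9. So Z = C_9 = 4862.
X + Y − Z = 5 + 208012 − 4862 = 203155.

203155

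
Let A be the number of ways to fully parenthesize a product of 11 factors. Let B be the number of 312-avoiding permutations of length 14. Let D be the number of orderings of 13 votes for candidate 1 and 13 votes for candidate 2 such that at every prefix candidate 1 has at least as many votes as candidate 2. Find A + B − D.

Parenthesizations of m factors correspond to full binary trees with m leaves, counted by C_{m−1}; m = 11 gives C_10. So A = C_10 = 16796.
Permutations of [n] avoiding any single length-3 pattern are counted by C_n; here n = 14. So B = C_14 = 2674440.
Reading a vote for the leader as '(' and for the other as ')' turns such a sequence into a balanced string of 13 pairs, so the count is C_13. So D = C_13 = 742900.
A + B − D = 16796 + 2674440 − 742900 = 1948336.

1948336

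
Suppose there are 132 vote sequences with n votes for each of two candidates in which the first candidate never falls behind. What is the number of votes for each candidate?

Such ballot sequences with n votes each are counted by C_n. The Catalan number equal to 132 is C_6.

6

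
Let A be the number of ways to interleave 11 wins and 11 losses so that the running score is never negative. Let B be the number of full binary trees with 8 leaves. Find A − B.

Reading a vote for the leader as '(' and for the other as ')' turns such a sequence into a balanced string of 11 pairs, so the count is C_11. So A = C_11 = 58786.
Full binary trees with 8 leaves have 8−1 = 7 internal nodes, so there are C_7 of them. So B = C_7 = 429.
A − B = 58786 − 429 = 58357.

58357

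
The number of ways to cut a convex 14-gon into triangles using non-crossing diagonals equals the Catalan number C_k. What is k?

A convex 14-gon is triangulated into 12 triangles, and the number of such triangulations is the Catalan number C_{14−2} = C_12.

12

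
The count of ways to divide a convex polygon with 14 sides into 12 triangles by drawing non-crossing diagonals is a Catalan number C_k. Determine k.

12

The number of triangulations of a 14-gon is the Catalan number C_12 (index = sides − 2).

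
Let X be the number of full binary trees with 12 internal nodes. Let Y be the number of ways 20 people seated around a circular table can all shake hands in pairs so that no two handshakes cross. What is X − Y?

191216

Full binary trees with n internal nodes are counted by C_n; here n = 12. So X = C_12 = 208012.
Non-crossing handshake pairings of 2n people are counted by C_n; 20 people gives n = 10. So Y = C_10 = 16796.
X − Y = 208012 − 16796 = 191216.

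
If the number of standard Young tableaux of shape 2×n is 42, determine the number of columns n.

5

Standard Young tableaux of shape 2×n are counted by C_n. Since C_5 = 42, the index is 5.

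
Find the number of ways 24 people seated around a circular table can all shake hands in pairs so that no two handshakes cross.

208012

With 24 = 2·12 people, non-crossing handshake pairings are non-crossing perfect matchings on a circle, counted by C_12.
C_12 = C_11 · 2(2·11+1)/(11+2) = 58786 · 46/13 = 208012.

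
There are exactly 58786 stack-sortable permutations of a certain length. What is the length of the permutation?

11

Stack-sortable permutations of [n] are counted by C_n. Since C_11 = 58786, the index is 11.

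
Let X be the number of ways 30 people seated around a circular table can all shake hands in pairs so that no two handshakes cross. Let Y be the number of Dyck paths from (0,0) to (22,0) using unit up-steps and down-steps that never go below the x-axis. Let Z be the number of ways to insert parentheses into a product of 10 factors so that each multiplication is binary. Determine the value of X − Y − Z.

9631197

Non-crossing handshake pairings of 2n people are counted by C_n; 30 people gives n = 15. So X = C_15 = 9694845.
Dyck paths of semilength n (length 2n) are counted by C_n; here n = 11. So Y = C_11 = 58786.
Ways to associate a product of 10 factors correspond to binary trees on 10 leaves, so the count is C_9. So Z = C_9 = 4862.
X − Y − Z = 9694845 − 58786 − 4862 = 9631197.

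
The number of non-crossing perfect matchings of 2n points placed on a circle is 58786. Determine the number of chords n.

11

Non-crossing pairings of 2n points on a circle are counted by C_n; 58786 = C_11.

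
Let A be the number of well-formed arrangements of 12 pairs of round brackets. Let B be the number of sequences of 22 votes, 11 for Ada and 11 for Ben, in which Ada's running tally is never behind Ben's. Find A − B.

149226

Balanced strings of n pairs of brackets are counted by C_n; here n = 12. So A = C_12 = 208012.
Ballot sequences with n votes each where one side never trails are Dyck words, counted by C_n; here n = 11. So B = C_11 = 58786.
A − B = 208012 − 58786 = 149226.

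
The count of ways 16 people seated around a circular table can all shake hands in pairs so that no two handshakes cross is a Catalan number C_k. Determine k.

With 16 = 2·8 people, non-crossing handshake pairings are non-crossing perfect matchings on a circle, counted by C_8.

8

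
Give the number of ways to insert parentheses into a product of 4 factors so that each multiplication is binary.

Bracketing 4 factors into binary products is counted by C_{4−1} = C_3.
C_3 = 5.

5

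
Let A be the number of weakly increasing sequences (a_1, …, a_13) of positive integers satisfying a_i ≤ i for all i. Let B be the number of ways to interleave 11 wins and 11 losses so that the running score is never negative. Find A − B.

684114

Such sub-staircase sequences of length n are counted by C_n; here n = 13. So A = C_13 = 742900.
Ballot sequences with n votes each where one side never trails are Dyck words, counted by C_n; here n = 11. So B = C_11 = 58786.
A − B = 742900 − 58786 = 684114.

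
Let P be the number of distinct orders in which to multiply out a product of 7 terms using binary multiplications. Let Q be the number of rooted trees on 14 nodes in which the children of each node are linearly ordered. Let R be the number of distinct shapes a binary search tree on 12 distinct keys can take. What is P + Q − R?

535020

Ways to associate a product of 7 factors correspond to binary trees on 7 leaves, so the count is C_6. So P = C_6 = 132.
A rooted plane tree on 14 nodes has 13 edges, and such trees are counted by C_13. So Q = C_13 = 742900.
There are C_n binary search tree shapes on n keys; with n = 12 that is C_12. So R = C_12 = 208012.
P + Q − R = 132 + 742900 − 208012 = 535020.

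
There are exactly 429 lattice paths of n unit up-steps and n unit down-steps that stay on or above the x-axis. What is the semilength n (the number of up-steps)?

Dyck paths of semilength n are counted by C_n; 429 = C_7.

7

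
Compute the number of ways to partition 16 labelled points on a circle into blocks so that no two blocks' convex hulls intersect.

35357670

The non-crossing partitions of [16] form a lattice of size C_16.
C_16 = 35357670.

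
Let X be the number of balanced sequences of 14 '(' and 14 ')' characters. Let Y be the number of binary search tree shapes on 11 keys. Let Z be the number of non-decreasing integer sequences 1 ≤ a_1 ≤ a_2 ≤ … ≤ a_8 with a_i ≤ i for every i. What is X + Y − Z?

With 14 pairs the number of balanced bracket strings is the Catalan number C_14. So X = C_14 = 2674440.
Binary trees (left/right distinguished) on n nodes are counted by C_n; here n = 11. So Y = C_11 = 58786.
Such sub-staircase sequences of length n are counted by C_n; here n = 8. So Z = C_8 = 1430.
X + Y − Z = 2674440 + 58786 − 1430 = 2731796.

2731796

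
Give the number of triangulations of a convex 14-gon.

208012

The number of triangulations of a 14-gon is the Catalan number C_12 (index = sides − 2).
C_12 = C(24,12)/13 = 2704156/13 = 208012.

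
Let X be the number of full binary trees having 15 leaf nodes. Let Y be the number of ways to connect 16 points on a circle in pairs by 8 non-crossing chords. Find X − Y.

2673010

A full binary tree with L leaves has L−1 internal nodes and is counted by C_{L−1}; L = 15 gives C_14. So X = C_14 = 2674440.
Non-crossing perfect matchings of 2n points on a circle are counted by C_n; with 16 points, n = 8. So Y = C_8 = 1430.
X − Y = 2674440 − 1430 = 2673010.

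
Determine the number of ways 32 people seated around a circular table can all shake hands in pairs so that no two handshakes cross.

With 32 = 2·16 people, non-crossing handshake pairings are non-crossing perfect matchings on a circle, counted by C_16.
C_16 = C(32,16)/17 = 601080390/17 = 35357670.

35357670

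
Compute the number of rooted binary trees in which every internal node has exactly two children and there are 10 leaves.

Full binary trees with 10 leaves have 10−1 = 9 internal nodes, so there are C_9 of them.
C_9 = 4862.

4862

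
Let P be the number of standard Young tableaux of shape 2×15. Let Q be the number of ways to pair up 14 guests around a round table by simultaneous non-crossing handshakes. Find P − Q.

By the hook-length formula (or a Dyck-path bijection), SYT of shape 2×15 number C_15. So P = C_15 = 9694845.
Non-crossing handshake pairings of 2n people are counted by C_n; 14 people gives n = 7. So Q = C_7 = 429.
P − Q = 9694845 − 429 = 9694416.

9694416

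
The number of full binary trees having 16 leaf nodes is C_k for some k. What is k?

15

Full binary trees with 16 leaves have 16−1 = 15 internal nodes, so there are C_15 of them.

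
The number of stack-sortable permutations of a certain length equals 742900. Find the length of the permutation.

13

Stack-sortable permutations of [n] are counted by C_n. The Catalan number equal to 742900 is C_13.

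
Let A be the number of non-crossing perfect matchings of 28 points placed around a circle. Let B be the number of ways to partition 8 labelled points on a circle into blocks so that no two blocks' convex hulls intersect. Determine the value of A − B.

2673010

Non-crossing perfect matchings of 2n points on a circle are counted by C_n; with 28 points, n = 14. So A = C_14 = 2674440.
The non-crossing partitions of [8] form a lattice of size C_8. So B = C_8 = 1430.
A − B = 2674440 − 1430 = 2673010.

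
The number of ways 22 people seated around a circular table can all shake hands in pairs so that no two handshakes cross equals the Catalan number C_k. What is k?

Non-crossing handshake pairings of 2n people are counted by C_n; 22 people gives n = 11.

11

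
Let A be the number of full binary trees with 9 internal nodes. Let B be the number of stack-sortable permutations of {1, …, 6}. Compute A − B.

Full binary trees with n internal nodes are counted by C_n; here n = 9. So A = C_9 = 4862.
By Knuth's characterisation, the stack-sortable permutations of length 6 are the 231-avoiders, numbering C_6. So B = C_6 = 132.
A − B = 4862 − 132 = 4730.

4730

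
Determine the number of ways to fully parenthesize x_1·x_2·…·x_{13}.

208012

Parenthesizations of m factors correspond to full binary trees with m leaves, counted by C_{m−1}; m = 13 gives C_12.
C_12 = C(24,12)/13 = 2704156/13 = 208012.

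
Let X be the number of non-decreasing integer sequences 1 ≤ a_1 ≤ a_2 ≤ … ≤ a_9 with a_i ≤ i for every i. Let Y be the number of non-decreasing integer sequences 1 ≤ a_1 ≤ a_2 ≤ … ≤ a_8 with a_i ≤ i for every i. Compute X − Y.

Such sub-staircase sequences of length n are counted by C_n; here n = 9. So X = C_9 = 4862.
Such sub-staircase sequences of length n are counted by C_n; here n = 8. So Y = C_8 = 1430.
X − Y = 4862 − 1430 = 3432.

3432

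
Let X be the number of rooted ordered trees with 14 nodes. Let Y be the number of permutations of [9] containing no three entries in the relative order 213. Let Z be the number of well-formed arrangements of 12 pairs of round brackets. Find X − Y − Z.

A rooted plane tree on 14 nodes has 13 edges, and such trees are counted by C_13. So X = C_13 = 742900.
Permutations of [n] avoiding any single length-3 pattern are counted by C_n; here n = 9. So Y = C_9 = 4862.
Balanced strings of n pairs of brackets are counted by C_n; here n = 12. So Z = C_12 = 208012.
X − Y − Z = 742900 − 4862 − 208012 = 530026.

530026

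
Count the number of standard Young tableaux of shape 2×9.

4862

By the hook-length formula (or a Dyck-path bijection), SYT of shape 2×9 number C_9.
C_9 = 4862.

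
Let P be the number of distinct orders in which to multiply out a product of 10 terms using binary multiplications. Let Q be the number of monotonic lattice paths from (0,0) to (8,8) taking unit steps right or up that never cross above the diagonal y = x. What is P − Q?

Parenthesizations of m factors correspond to full binary trees with m leaves, counted by C_{m−1}; m = 10 gives C_9. So P = C_9 = 4862.
Monotone paths in an n×n grid that stay weakly below the diagonal are counted by C_n; here n = 8. So Q = C_8 = 1430.
P − Q = 4862 − 1430 = 3432.

3432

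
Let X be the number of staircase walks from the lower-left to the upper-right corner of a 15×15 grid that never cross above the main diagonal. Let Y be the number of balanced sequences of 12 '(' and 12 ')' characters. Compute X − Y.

9486833

Monotone paths in an n×n grid that stay weakly below the diagonal are counted by C_n; here n = 15. So X = C_15 = 9694845.
Balanced strings of n pairs of brackets are counted by C_n; here n = 12. So Y = C_12 = 208012.
X − Y = 9694845 − 208012 = 9486833.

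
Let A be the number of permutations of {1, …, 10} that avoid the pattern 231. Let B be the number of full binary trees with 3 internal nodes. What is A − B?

For any fixed pattern of length 3, the pattern-avoiding permutations of [10] number C_10. So A = C_10 = 16796.
The number of full binary trees on 3 internal nodes is the Catalan number C_3. So B = C_3 = 5.
A − B = 16796 − 5 = 16791.

16791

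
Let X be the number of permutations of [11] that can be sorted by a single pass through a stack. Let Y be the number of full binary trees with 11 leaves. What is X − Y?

41990

Stack-sortable permutations are exactly the 231-avoiding ones, counted by C_n; here n = 11. So X = C_11 = 58786.
A full binary tree with L leaves has L−1 internal nodes and is counted by C_{L−1}; L = 11 gives C_10. So Y = C_10 = 16796.
X − Y = 58786 − 16796 = 41990.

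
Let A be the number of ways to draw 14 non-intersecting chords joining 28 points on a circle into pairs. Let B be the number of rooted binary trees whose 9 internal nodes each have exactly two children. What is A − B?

Non-crossing perfect matchings of 2n points on a circle are counted by C_n; with 28 points, n = 14. So A = C_14 = 2674440.
The number of full binary trees on 9 internal nodes is the Catalan number C_9. So B = C_9 = 4862.
A − B = 2674440 − 4862 = 2669578.

2669578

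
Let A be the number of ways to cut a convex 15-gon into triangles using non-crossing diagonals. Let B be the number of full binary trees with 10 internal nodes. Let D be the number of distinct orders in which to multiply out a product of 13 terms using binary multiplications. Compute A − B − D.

518092

Triangulations of a convex m-gon are counted by C_{m−2}; with m = 15 this is C_13. So A = C_13 = 742900.
Full binary trees with n internal nodes are counted by C_n; here n = 10. So B = C_10 = 16796.
Ways to associate a product of 13 factors correspond to binary trees on 13 leaves, so the count is C_12. So D = C_12 = 208012.
A − B − D = 742900 − 16796 − 208012 = 518092.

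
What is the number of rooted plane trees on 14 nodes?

742900

A rooted plane tree on 14 nodes has 13 edges, and such trees are counted by C_13.
C_13 = 742900.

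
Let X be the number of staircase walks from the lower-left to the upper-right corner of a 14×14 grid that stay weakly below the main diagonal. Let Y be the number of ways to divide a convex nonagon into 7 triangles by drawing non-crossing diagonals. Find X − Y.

2674011

Monotone paths in an n×n grid that stay weakly below the diagonal are counted by C_n; here n = 14. So X = C_14 = 2674440.
A convex 9-gon is triangulated into 7 triangles, and the number of such triangulations is the Catalan number C_{9−2} = C_7. So Y = C_7 = 429.
X − Y = 2674440 − 429 = 2674011.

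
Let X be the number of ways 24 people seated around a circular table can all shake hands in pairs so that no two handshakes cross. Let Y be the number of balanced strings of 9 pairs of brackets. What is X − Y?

Non-crossing handshake pairings of 2n people are counted by C_n; 24 people gives n = 12. So X = C_12 = 208012.
Balanced strings of n pairs of brackets are counted by C_n; here n = 9. So Y = C_9 = 4862.
X − Y = 208012 − 4862 = 203150.

203150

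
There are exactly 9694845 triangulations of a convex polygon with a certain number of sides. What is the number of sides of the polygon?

Triangulations of a convex m-gon are counted by C_{m−2}, and C_15 = 9694845.
So m − 2 = 15, giving m = 17 sides.

17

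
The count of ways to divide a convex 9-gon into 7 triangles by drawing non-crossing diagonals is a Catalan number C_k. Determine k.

7

A convex 9-gon is triangulated into 7 triangles, and the number of such triangulations is the Catalan number C_{9−2} = C_7.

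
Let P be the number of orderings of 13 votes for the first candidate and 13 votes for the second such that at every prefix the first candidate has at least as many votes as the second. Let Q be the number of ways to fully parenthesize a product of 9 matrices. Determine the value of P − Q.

741470

Ballot sequences with n votes each where one side never trails are Dyck words, counted by C_n; here n = 13. So P = C_13 = 742900.
Bracketing 9 factors into binary products is counted by C_{9−1} = C_8. So Q = C_8 = 1430.
P − Q = 742900 − 1430 = 741470.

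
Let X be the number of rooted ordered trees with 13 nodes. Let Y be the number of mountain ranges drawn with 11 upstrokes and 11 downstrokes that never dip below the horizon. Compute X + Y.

Rooted ordered (plane) trees on m nodes have m−1 edges and are counted by C_{m−1}; m = 13 gives C_12. So X = C_12 = 208012.
A Dyck path with 11 up-steps and 11 down-steps has semilength 11, so there are C_11 of them. So Y = C_11 = 58786.
X + Y = 208012 + 58786 = 266798.

266798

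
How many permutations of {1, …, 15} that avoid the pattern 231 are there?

9694845

For any fixed pattern of length 3, the pattern-avoiding permutations of [15] number C_15.
C_15 = C_14 · 2(2·14+1)/(14+2) = 2674440 · 58/16 = 9694845.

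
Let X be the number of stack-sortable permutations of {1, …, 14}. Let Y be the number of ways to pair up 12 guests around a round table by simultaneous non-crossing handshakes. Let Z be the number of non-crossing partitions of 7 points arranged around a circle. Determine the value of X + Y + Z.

Stack-sortable permutations are exactly the 231-avoiding ones, counted by C_n; here n = 14. So X = C_14 = 2674440.
With 12 = 2·6 people, non-crossing handshake pairings are non-crossing perfect matchings on a circle, counted by C_6. So Y = C_6 = 132.
The non-crossing partitions of [7] form a lattice of size C_7. So Z = C_7 = 429.
X + Y + Z = 2674440 + 132 + 429 = 2675001.

2675001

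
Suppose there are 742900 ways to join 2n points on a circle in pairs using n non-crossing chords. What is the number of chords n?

13

Non-crossing pairings of 2n points on a circle are counted by C_n. The Catalan number equal to 742900 is C_13.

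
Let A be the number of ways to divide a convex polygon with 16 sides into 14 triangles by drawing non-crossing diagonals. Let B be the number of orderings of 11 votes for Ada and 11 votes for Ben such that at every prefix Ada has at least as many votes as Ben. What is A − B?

A convex 16-gon is triangulated into 14 triangles, and the number of such triangulations is the Catalan number C_{16−2} = C_14. So A = C_14 = 2674440.
Reading a vote for the leader as '(' and for the other as ')' turns such a sequence into a balanced string of 11 pairs, so the count is C_11. So B = C_11 = 58786.
A − B = 2674440 − 58786 = 2615654.

2615654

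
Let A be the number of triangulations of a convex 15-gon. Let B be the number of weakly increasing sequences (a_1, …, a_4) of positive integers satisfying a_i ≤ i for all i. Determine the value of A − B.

Triangulations of a convex m-gon are counted by C_{m−2}; with m = 15 this is C_13. So A = C_13 = 742900.
Weakly increasing sequences with a_i ≤ i biject with Dyck paths of semilength 4, so there are C_4. So B = C_4 = 14.
A − B = 742900 − 14 = 742886.

742886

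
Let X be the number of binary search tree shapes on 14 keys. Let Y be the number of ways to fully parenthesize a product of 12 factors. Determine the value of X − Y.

Rooted binary trees with 14 nodes (each child slot possibly empty) number C_14. So X = C_14 = 2674440.
Parenthesizations of m factors correspond to full binary trees with m leaves, counted by C_{m−1}; m = 12 gives C_11. So Y = C_11 = 58786.
X − Y = 2674440 − 58786 = 2615654.

2615654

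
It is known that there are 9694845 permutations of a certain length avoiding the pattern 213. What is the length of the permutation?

Permutations of [n] avoiding a fixed length-3 pattern are counted by C_n, and C_15 = 9694845.

15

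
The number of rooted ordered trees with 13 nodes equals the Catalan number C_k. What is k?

12

A rooted plane tree on 13 nodes has 12 edges, and such trees are counted by C_12.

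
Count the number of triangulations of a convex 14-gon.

A convex 14-gon is triangulated into 12 triangles, and the number of such triangulations is the Catalan number C_{14−2} = C_12.
C_12 = C(24,12)/13 = 2704156/13 = 208012.

208012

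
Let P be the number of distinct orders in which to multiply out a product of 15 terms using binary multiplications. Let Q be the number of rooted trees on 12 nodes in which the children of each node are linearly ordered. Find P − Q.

2615654

Bracketing 15 factors into binary products is counted by C_{15−1} = C_14. So P = C_14 = 2674440.
A rooted plane tree on 12 nodes has 11 edges, and such trees are counted by C_11. So Q = C_11 = 58786.
P − Q = 2674440 − 58786 = 2615654.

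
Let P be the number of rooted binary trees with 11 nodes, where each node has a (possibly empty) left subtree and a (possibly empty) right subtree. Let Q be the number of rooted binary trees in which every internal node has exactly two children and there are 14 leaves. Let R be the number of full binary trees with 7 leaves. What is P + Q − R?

Binary trees (left/right distinguished) on n nodes are counted by C_n; here n = 11. So P = C_11 = 58786.
Full binary trees with 14 leaves have 14−1 = 13 internal nodes, so there are C_13 of them. So Q = C_13 = 742900.
A full binary tree with L leaves has L−1 internal nodes and is counted by C_{L−1}; L = 7 gives C_6. So R = C_6 = 132.
P + Q − R = 58786 + 742900 − 132 = 801554.

801554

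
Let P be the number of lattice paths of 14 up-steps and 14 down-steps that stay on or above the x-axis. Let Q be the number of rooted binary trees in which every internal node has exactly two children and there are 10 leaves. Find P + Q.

2679302

Dyck paths of semilength n (length 2n) are counted by C_n; here n = 14. So P = C_14 = 2674440.
A full binary tree with L leaves has L−1 internal nodes and is counted by C_{L−1}; L = 10 gives C_9. So Q = C_9 = 4862.
P + Q = 2674440 + 4862 = 2679302.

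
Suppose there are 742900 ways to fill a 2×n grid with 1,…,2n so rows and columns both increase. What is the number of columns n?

13

Standard Young tableaux of shape 2×n are counted by C_n, and C_13 = 742900.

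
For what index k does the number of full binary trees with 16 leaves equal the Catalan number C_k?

15

Full binary trees with 16 leaves have 16−1 = 15 internal nodes, so there are C_15 of them.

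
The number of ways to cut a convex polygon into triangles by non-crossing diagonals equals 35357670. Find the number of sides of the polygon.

Triangulations of a convex m-gon are counted by C_{m−2}. Since C_16 = 35357670, the index is 16.
So m − 2 = 16, giving m = 18 sides.

18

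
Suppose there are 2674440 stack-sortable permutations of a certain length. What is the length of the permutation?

14

Stack-sortable permutations of [n] are counted by C_n; 2674440 = C_14.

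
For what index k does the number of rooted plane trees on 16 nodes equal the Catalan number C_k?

A rooted plane tree on 16 nodes has 15 edges, and such trees are counted by C_15.

15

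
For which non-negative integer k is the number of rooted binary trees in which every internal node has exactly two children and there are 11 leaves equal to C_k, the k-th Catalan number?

Full binary trees with 11 leaves have 11−1 = 10 internal nodes, so there are C_10 of them.

10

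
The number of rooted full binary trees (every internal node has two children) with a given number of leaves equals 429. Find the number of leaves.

8

Full binary trees with L leaves are counted by C_{L−1}. Since C_7 = 429, the index is 7.
So the index is 7, and the number of leaves is 7 + 1 = 8.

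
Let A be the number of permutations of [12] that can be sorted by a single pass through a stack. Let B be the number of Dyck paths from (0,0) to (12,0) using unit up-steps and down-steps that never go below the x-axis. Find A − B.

Stack-sortable permutations are exactly the 231-avoiding ones, counted by C_n; here n = 12. So A = C_12 = 208012.
Dyck paths of semilength n (length 2n) are counted by C_n; here n = 6. So B = C_6 = 132.
A − B = 208012 − 132 = 207880.

207880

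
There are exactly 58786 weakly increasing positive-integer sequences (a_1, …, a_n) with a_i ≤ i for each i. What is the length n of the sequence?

Such sub-staircase sequences of length n are counted by C_n, and C_11 = 58786.

11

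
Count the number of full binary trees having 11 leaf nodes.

16796

Full binary trees with 11 leaves have 11−1 = 10 internal nodes, so there are C_10 of them.
C_10 = C_9 · 2(2·9+1)/(9+2) = 4862 · 38/11 = 16796.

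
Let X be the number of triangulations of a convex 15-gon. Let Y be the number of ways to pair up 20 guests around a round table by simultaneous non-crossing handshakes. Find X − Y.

726104

The number of triangulations of a 15-gon is the Catalan number C_13 (index = sides − 2). So X = C_13 = 742900.
With 20 = 2·10 people, non-crossing handshake pairings are non-crossing perfect matchings on a circle, counted by C_10. So Y = C_10 = 16796.
X − Y = 742900 − 16796 = 726104.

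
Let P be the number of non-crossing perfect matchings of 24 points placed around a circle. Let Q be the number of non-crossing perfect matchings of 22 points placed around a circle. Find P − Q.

149226

Pairing 24 circle points by 12 non-crossing chords gives C_12 matchings. So P = C_12 = 208012.
Pairing 22 circle points by 11 non-crossing chords gives C_11 matchings. So Q = C_11 = 58786.
P − Q = 208012 − 58786 = 149226.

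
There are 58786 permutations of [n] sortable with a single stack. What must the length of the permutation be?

Stack-sortable permutations of [n] are counted by C_n. Since C_11 = 58786, the index is 11.

11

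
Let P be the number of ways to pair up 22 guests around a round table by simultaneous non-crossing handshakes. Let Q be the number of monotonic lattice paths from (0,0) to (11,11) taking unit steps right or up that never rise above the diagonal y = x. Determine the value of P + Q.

Non-crossing handshake pairings of 2n people are counted by C_n; 22 people gives n = 11. So P = C_11 = 58786.
Monotone paths in an n×n grid that stay weakly below the diagonal are counted by C_n; here n = 11. So Q = C_11 = 58786.
P + Q = 58786 + 58786 = 117572.

117572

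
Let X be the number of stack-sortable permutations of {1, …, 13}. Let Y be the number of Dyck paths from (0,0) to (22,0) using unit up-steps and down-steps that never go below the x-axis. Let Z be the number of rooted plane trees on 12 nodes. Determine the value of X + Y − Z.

Stack-sortable permutations are exactly the 231-avoiding ones, counted by C_n; here n = 13. So X = C_13 = 742900.
Dyck paths of semilength n (length 2n) are counted by C_n; here n = 11. So Y = C_11 = 58786.
A rooted plane tree on 12 nodes has 11 edges, and such trees are counted by C_11. So Z = C_11 = 58786.
X + Y − Z = 742900 + 58786 − 58786 = 742900.

742900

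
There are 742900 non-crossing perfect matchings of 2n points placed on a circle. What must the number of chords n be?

13

Non-crossing pairings of 2n points on a circle are counted by C_n. Since C_13 = 742900, the index is 13.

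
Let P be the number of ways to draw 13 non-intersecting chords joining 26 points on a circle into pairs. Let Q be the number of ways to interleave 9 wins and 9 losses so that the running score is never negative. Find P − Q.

738038

Non-crossing perfect matchings of 2n points on a circle are counted by C_n; with 26 points, n = 13. So P = C_13 = 742900.
Ballot sequences with n votes each where one side never trails are Dyck words, counted by C_n; here n = 9. So Q = C_9 = 4862.
P − Q = 742900 − 4862 = 738038.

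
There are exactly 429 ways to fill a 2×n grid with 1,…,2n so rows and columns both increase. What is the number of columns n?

Standard Young tableaux of shape 2×n are counted by C_n, and C_7 = 429.

7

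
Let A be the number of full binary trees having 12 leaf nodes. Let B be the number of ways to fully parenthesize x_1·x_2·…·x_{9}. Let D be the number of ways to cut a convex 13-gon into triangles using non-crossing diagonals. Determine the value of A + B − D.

1430

Full binary trees with 12 leaves have 12−1 = 11 internal nodes, so there are C_11 of them. So A = C_11 = 58786.
Parenthesizations of m factors correspond to full binary trees with m leaves, counted by C_{m−1}; m = 9 gives C_8. So B = C_8 = 1430.
A convex 13-gon is triangulated into 11 triangles, and the number of such triangulations is the Catalan number C_{13−2} = C_11. So D = C_11 = 58786.
A + B − D = 58786 + 1430 − 58786 = 1430.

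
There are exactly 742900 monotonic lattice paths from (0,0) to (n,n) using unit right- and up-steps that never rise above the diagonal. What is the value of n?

Such diagonal-avoiding paths in an n×n grid are counted by C_n; 742900 = C_13.

13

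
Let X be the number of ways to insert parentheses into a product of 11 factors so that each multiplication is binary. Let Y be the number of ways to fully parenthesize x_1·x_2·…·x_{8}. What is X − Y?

16367

Ways to associate a product of 11 factors correspond to binary trees on 11 leaves, so the count is C_10. So X = C_10 = 16796.
Bracketing 8 factors into binary products is counted by C_{8−1} = C_7. So Y = C_7 = 429.
X − Y = 16796 − 429 = 16367.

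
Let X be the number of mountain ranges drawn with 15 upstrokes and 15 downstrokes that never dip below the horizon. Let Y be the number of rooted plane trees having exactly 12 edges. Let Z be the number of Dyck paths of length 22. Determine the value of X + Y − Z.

Dyck paths of semilength n (length 2n) are counted by C_n; here n = 15. So X = C_15 = 9694845.
A rooted plane tree with 12 edges has 13 nodes, and the count is C_12. So Y = C_12 = 208012.
Paths of 11 up- and 11 down-steps that never dip below the axis are Dyck paths; their count is C_11. So Z = C_11 = 58786.
X + Y − Z = 9694845 + 208012 − 58786 = 9844071.

9844071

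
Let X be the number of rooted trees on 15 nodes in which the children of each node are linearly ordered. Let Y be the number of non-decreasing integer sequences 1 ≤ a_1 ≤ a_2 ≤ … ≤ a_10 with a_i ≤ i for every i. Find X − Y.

2657644

Rooted ordered (plane) trees on m nodes have m−1 edges and are counted by C_{m−1}; m = 15 gives C_14. So X = C_14 = 2674440.
Weakly increasing sequences with a_i ≤ i biject with Dyck paths of semilength 10, so there are C_10. So Y = C_10 = 16796.
X − Y = 2674440 − 16796 = 2657644.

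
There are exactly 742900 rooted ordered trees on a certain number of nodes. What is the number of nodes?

14

Rooted ordered trees on m nodes are counted by C_{m−1}. Since C_13 = 742900, the index is 13.
So the index is 13, and the number of nodes is 13 + 1 = 14.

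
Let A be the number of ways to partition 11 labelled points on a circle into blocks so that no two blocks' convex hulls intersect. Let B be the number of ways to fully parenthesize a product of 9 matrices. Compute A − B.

57356

The non-crossing partitions of [11] form a lattice of size C_11. So A = C_11 = 58786.
Ways to associate a product of 9 factors correspond to binary trees on 9 leaves, so the count is C_8. So B = C_8 = 1430.
A − B = 58786 − 1430 = 57356.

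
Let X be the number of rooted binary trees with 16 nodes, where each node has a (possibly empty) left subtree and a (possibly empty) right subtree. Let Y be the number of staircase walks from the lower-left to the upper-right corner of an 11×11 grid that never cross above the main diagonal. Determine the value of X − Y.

Binary trees (left/right distinguished) on n nodes are counted by C_n; here n = 16. So X = C_16 = 35357670.
Monotone paths in an n×n grid that stay weakly below the diagonal are counted by C_n; here n = 11. So Y = C_11 = 58786.
X − Y = 35357670 − 58786 = 35298884.

35298884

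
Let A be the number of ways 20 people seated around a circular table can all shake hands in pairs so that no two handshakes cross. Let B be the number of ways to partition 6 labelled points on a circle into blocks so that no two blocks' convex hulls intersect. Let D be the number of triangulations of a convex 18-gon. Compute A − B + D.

With 20 = 2·10 people, non-crossing handshake pairings are non-crossing perfect matchings on a circle, counted by C_10. So A = C_10 = 16796.
Non-crossing partitions of an n-element set are counted by C_n; here n = 6. So B = C_6 = 132.
The number of triangulations of an 18-gon is the Catalan number C_16 (index = sides − 2). So D = C_16 = 35357670.
A − B + D = 16796 − 132 + 35357670 = 35374334.

35374334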